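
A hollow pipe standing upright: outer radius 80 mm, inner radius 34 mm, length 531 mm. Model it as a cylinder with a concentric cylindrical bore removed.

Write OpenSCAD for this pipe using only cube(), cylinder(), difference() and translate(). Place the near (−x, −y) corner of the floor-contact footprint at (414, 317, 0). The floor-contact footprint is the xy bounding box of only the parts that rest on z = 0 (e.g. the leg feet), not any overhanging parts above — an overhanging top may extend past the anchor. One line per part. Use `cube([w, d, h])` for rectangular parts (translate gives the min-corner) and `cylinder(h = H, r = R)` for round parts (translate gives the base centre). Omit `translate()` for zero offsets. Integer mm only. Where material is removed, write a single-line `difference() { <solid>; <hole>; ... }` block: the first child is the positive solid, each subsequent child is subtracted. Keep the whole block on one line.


difference() { translate([494, 397, 0]) cylinder(h = 531, r = 80); translate([494, 397, 0]) cylinder(h = 531, r = 34); }


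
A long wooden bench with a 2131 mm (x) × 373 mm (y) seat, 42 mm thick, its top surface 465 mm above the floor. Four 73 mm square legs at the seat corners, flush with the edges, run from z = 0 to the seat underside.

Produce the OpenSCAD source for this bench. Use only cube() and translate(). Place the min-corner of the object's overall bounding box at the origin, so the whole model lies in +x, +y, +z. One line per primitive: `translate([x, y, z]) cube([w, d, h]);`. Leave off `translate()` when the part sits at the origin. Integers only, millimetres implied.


translate([0, 0, 423]) cube([2131, 373, 42]);
cube([73, 73, 423]);
translate([0, 300, 0]) cube([73, 73, 423]);
translate([2058, 0, 0]) cube([73, 73, 423]);
translate([2058, 300, 0]) cube([73, 73, 423]);


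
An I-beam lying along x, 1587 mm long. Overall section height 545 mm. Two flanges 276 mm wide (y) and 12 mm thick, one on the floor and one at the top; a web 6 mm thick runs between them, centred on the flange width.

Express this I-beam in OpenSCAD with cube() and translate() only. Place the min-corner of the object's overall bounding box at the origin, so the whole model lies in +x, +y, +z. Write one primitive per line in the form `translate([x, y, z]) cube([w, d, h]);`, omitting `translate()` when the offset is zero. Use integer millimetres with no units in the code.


cube([1587, 276, 12]);
translate([0, 135, 12]) cube([1587, 6, 521]);
translate([0, 0, 533]) cube([1587, 276, 12]);


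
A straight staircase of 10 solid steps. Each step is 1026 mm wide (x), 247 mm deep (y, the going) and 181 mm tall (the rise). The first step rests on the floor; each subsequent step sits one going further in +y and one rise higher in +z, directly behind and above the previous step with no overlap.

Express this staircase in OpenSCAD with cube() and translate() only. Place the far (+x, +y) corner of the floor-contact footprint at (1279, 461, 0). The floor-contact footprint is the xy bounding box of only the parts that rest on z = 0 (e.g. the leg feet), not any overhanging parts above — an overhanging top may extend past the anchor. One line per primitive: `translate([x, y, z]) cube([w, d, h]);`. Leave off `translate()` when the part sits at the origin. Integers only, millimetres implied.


translate([253, 214, 0]) cube([1026, 247, 181]);
translate([253, 461, 181]) cube([1026, 247, 181]);
translate([253, 708, 362]) cube([1026, 247, 181]);
translate([253, 955, 543]) cube([1026, 247, 181]);
translate([253, 1202, 724]) cube([1026, 247, 181]);
translate([253, 1449, 905]) cube([1026, 247, 181]);
translate([253, 1696, 1086]) cube([1026, 247, 181]);
translate([253, 1943, 1267]) cube([1026, 247, 181]);
translate([253, 2190, 1448]) cube([1026, 247, 181]);
translate([253, 2437, 1629]) cube([1026, 247, 181]);


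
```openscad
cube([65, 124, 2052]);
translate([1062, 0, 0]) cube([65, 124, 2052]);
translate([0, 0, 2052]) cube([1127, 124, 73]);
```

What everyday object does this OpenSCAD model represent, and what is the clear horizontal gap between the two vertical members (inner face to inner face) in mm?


A door frame. The clear opening width is 997 mm.

Two 2052 mm tall posts with a header on top — a door frame. The left jamb is 65 mm wide at x = 0; the right jamb starts at x = 1062. The clear opening is 1062 − 65 = 997 mm.


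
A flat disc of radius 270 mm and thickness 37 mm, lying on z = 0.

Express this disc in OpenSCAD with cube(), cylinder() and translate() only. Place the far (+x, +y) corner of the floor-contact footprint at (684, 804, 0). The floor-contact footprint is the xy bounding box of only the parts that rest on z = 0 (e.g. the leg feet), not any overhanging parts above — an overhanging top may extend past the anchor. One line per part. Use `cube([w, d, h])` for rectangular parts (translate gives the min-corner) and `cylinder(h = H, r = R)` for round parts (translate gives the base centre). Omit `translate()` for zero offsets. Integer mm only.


translate([414, 534, 0]) cylinder(h = 37, r = 270);


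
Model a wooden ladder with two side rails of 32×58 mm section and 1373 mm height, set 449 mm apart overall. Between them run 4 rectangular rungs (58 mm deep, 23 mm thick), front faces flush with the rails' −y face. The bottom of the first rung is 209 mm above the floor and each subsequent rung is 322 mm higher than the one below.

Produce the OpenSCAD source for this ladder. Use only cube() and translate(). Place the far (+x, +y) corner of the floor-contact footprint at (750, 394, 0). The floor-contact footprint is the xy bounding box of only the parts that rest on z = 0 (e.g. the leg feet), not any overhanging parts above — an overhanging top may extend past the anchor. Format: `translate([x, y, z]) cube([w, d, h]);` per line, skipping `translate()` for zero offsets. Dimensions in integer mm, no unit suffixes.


translate([301, 336, 0]) cube([32, 58, 1373]);
translate([718, 336, 0]) cube([32, 58, 1373]);
translate([333, 336, 209]) cube([385, 58, 23]);
translate([333, 336, 531]) cube([385, 58, 23]);
translate([333, 336, 853]) cube([385, 58, 23]);
translate([333, 336, 1175]) cube([385, 58, 23]);


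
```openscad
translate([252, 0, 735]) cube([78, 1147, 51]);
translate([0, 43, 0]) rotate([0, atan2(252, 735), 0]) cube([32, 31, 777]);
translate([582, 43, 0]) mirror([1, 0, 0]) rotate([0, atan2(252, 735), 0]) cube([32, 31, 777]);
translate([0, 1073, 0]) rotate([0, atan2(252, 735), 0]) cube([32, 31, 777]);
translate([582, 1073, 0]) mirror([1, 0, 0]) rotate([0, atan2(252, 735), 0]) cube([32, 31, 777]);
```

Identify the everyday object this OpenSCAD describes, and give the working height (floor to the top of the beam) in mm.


A sawhorse. The overall height is 786 mm.

A beam across two mirrored pairs of raked legs — a sawhorse. The beam's underside is at z = 735 (matching the legs' vertical rise in atan2(252, 735)) and the beam is 51 mm tall, so its top is at 735 + 51 = 786 mm. The raked legs top out at the beam's underside, so that is the highest point.


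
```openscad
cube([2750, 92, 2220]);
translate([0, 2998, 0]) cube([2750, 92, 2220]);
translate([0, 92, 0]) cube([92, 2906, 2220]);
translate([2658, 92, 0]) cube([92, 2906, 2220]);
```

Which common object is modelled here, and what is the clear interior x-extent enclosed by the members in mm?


A house (or room) frame. The interior width is 2566 mm.

Four 2220 mm walls enclosing a rectangle with no floor or roof — a room or house frame. Outside width is 2750 mm and wall thickness is 92 mm, so the interior width is 2750 − 2 × 92 = 2566 mm.


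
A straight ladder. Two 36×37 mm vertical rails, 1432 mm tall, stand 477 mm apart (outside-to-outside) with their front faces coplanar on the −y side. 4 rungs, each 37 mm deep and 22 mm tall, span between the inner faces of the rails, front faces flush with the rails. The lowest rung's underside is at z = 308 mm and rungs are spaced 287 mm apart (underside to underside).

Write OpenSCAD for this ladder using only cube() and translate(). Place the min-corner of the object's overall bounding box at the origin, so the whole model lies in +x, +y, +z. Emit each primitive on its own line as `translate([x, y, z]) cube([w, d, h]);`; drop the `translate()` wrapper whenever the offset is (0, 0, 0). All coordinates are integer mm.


// rung span = 477 - 2*36 = 405
// rung[k] z = 308 + k*287
cube([36, 37, 1432]);
translate([441, 0, 0]) cube([36, 37, 1432]);
translate([36, 0, 308]) cube([405, 37, 22]);
translate([36, 0, 595]) cube([405, 37, 22]);
translate([36, 0, 882]) cube([405, 37, 22]);
translate([36, 0, 1169]) cube([405, 37, 22]);


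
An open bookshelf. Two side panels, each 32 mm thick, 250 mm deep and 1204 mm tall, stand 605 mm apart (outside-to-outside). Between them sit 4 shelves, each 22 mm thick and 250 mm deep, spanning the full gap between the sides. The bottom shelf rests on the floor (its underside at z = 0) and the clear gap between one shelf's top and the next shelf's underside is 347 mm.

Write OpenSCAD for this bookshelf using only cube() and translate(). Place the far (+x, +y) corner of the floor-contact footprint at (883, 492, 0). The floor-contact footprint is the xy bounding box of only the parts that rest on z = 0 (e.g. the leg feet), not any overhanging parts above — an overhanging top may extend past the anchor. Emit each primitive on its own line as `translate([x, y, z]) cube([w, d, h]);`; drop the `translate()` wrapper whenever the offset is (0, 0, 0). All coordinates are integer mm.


translate([278, 242, 0]) cube([32, 250, 1204]);
translate([851, 242, 0]) cube([32, 250, 1204]);
translate([310, 242, 0]) cube([541, 250, 22]);
translate([310, 242, 369]) cube([541, 250, 22]);
translate([310, 242, 738]) cube([541, 250, 22]);
translate([310, 242, 1107]) cube([541, 250, 22]);


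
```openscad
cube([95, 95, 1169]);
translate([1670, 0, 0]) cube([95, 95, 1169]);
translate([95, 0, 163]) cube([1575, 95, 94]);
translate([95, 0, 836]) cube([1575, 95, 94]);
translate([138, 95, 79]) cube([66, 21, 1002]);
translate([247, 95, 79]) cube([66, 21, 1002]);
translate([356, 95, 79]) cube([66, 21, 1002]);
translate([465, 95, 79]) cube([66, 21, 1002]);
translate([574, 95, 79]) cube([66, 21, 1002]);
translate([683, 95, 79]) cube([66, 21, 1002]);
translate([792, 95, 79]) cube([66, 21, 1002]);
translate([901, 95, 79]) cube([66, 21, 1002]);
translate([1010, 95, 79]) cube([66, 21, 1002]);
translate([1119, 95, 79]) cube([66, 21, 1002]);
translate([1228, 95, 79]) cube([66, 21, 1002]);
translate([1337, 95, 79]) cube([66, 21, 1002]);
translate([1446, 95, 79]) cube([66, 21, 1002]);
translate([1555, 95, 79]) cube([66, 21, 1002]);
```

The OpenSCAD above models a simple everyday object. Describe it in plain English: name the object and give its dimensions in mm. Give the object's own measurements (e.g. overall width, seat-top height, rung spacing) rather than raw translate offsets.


A fence section. Two 95×95 mm posts, 1169 mm tall, stand on the floor with a clear span of 1575 mm between their inner faces. Two horizontal rails of 95×94 mm section span the gap between the posts with their undersides at z = 163 mm and z = 836 mm, flush with the posts' −y face. 14 pickets, each 66 mm wide, 21 mm thick and 1002 mm tall, are fixed to the +y face of the rails with their bottoms at z = 79 mm, spaced across the span with a 43 mm gap after the −x post and between neighbouring pickets, with 49 mm left before the +x post.


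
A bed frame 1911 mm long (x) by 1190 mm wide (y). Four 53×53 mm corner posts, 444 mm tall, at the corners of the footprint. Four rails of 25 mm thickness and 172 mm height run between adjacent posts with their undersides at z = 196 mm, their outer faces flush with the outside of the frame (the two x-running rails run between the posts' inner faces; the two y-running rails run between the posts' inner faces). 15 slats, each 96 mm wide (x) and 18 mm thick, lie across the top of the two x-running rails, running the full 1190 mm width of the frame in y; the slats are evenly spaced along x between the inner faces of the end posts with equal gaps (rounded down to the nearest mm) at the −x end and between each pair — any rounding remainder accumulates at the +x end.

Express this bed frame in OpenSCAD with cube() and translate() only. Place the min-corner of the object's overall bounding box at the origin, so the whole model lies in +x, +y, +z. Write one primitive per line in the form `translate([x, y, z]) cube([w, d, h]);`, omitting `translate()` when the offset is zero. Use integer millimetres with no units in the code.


cube([53, 53, 444]);
translate([0, 1137, 0]) cube([53, 53, 444]);
translate([1858, 0, 0]) cube([53, 53, 444]);
translate([1858, 1137, 0]) cube([53, 53, 444]);
translate([53, 0, 196]) cube([1805, 25, 172]);
translate([53, 1165, 196]) cube([1805, 25, 172]);
translate([0, 53, 196]) cube([25, 1084, 172]);
translate([1886, 53, 196]) cube([25, 1084, 172]);
translate([75, 0, 368]) cube([96, 1190, 18]);
translate([193, 0, 368]) cube([96, 1190, 18]);
translate([311, 0, 368]) cube([96, 1190, 18]);
translate([429, 0, 368]) cube([96, 1190, 18]);
translate([547, 0, 368]) cube([96, 1190, 18]);
translate([665, 0, 368]) cube([96, 1190, 18]);
translate([783, 0, 368]) cube([96, 1190, 18]);
translate([901, 0, 368]) cube([96, 1190, 18]);
translate([1019, 0, 368]) cube([96, 1190, 18]);
translate([1137, 0, 368]) cube([96, 1190, 18]);
translate([1255, 0, 368]) cube([96, 1190, 18]);
translate([1373, 0, 368]) cube([96, 1190, 18]);
translate([1491, 0, 368]) cube([96, 1190, 18]);
translate([1609, 0, 368]) cube([96, 1190, 18]);
translate([1727, 0, 368]) cube([96, 1190, 18]);


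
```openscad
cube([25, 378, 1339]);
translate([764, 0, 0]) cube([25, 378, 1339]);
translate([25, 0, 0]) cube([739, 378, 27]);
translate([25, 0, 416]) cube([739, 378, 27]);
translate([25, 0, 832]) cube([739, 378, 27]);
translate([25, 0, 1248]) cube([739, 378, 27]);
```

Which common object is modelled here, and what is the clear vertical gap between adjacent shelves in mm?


A bookshelf. The clear shelf gap is 389 mm.

Two tall side panels with 4 horizontal boards between them — a bookshelf. The first two shelf undersides are at z = 0 and z = 416; with shelf thickness 27, the clear gap is 416 − 0 − 27 = 389 mm.


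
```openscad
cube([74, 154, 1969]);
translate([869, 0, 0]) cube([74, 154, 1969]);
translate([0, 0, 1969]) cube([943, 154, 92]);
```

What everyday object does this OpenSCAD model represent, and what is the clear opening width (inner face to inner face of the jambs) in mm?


A door frame. The clear opening width is 795 mm.

Two 1969 mm tall posts with a header on top — a door frame. The left jamb is 74 mm wide at x = 0; the right jamb starts at x = 869. The clear opening is 869 − 74 = 795 mm.


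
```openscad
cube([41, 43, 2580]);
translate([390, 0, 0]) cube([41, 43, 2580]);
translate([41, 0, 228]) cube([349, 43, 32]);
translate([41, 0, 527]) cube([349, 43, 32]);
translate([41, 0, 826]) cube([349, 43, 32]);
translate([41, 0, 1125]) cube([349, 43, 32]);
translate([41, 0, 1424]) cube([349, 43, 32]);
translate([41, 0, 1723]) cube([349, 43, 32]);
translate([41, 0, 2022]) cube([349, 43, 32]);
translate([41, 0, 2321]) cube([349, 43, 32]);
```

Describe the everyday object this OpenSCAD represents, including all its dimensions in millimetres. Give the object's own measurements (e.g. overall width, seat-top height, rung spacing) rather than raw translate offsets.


A straight ladder. Two 41×43 mm vertical rails, 2580 mm tall, stand 431 mm apart (outside-to-outside) with their front faces coplanar on the −y side. 8 rungs, each 43 mm deep and 32 mm tall, span between the inner faces of the rails, front faces flush with the rails. The lowest rung's underside is at z = 228 mm and rungs are spaced 299 mm apart (underside to underside).


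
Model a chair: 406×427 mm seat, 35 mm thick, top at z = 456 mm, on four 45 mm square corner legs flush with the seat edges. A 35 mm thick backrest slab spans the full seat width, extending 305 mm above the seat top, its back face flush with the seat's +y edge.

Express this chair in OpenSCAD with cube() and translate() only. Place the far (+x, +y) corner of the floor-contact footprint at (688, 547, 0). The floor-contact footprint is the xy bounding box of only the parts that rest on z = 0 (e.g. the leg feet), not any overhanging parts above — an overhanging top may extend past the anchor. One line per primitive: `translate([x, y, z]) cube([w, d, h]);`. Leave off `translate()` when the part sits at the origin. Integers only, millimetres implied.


translate([282, 120, 421]) cube([406, 427, 35]);
translate([282, 120, 0]) cube([45, 45, 421]);
translate([643, 120, 0]) cube([45, 45, 421]);
translate([282, 502, 0]) cube([45, 45, 421]);
translate([643, 502, 0]) cube([45, 45, 421]);
translate([282, 512, 456]) cube([406, 35, 305]);


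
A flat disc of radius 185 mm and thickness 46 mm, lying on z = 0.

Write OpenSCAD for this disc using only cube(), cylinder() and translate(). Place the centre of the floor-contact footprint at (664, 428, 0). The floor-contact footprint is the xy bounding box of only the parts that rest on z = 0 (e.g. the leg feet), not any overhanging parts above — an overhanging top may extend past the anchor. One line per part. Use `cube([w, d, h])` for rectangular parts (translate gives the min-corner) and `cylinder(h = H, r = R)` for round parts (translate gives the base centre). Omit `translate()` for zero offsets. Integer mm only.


translate([664, 428, 0]) cylinder(h = 46, r = 185);


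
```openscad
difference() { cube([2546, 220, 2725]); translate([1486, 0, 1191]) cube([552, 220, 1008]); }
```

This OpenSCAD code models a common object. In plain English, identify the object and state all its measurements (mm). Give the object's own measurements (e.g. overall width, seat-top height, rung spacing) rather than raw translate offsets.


A wall 2546 mm long (x), 220 mm thick (y), 2725 mm tall, with a rectangular window opening cut through it. The opening is 552 mm wide and 1008 mm tall; its sill is at z = 1191 mm and its near (−x) edge is 1486 mm from the wall's −x end. The opening passes through the full wall thickness.


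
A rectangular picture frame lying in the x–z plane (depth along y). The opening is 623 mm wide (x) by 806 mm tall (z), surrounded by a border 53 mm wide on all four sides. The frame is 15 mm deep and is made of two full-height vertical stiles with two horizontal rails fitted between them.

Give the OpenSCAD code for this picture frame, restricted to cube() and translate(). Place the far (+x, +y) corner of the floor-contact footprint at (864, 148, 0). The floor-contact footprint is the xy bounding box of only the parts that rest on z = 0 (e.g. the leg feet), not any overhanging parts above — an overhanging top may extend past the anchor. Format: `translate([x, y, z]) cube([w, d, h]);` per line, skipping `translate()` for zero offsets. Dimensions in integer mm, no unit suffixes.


translate([135, 133, 0]) cube([53, 15, 912]);
translate([811, 133, 0]) cube([53, 15, 912]);
translate([188, 133, 0]) cube([623, 15, 53]);
translate([188, 133, 859]) cube([623, 15, 53]);


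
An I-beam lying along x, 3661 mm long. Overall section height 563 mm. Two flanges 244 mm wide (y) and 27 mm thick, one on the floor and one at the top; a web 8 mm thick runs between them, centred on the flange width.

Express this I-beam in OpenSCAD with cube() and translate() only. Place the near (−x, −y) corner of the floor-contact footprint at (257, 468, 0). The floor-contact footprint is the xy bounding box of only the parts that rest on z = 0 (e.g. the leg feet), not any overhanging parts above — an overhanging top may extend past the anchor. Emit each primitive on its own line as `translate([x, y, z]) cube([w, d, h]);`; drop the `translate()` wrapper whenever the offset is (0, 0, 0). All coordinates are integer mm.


translate([257, 468, 0]) cube([3661, 244, 27]);
translate([257, 586, 27]) cube([3661, 8, 509]);
translate([257, 468, 536]) cube([3661, 244, 27]);


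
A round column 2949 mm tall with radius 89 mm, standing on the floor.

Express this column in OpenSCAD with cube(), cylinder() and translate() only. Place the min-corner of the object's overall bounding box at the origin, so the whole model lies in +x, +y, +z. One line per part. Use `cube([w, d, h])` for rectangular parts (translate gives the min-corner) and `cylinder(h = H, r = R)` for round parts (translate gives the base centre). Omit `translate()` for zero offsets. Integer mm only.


translate([89, 89, 0]) cylinder(h = 2949, r = 89);


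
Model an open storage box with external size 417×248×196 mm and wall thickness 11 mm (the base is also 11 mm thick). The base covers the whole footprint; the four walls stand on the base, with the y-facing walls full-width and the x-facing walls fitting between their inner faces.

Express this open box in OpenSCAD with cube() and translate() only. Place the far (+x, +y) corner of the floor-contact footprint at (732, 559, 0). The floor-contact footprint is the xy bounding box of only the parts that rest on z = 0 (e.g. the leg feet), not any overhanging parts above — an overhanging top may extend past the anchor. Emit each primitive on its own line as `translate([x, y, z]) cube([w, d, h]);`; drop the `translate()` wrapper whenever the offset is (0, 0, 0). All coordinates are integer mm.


translate([315, 311, 0]) cube([417, 248, 11]);
translate([315, 311, 11]) cube([417, 11, 185]);
translate([315, 548, 11]) cube([417, 11, 185]);
translate([315, 322, 11]) cube([11, 226, 185]);
translate([721, 322, 11]) cube([11, 226, 185]);


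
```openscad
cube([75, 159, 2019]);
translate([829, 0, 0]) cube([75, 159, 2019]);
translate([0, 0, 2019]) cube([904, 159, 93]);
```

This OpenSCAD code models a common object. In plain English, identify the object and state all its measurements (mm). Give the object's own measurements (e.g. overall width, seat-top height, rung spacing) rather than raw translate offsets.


A door frame. The clear opening is 754 mm wide and 2019 mm high. Two 75 mm wide jambs, 159 mm deep, stand either side of the opening from the floor to the top of the opening. A 93 mm thick head sits across the top of both jambs, spanning the full outside width of the frame.


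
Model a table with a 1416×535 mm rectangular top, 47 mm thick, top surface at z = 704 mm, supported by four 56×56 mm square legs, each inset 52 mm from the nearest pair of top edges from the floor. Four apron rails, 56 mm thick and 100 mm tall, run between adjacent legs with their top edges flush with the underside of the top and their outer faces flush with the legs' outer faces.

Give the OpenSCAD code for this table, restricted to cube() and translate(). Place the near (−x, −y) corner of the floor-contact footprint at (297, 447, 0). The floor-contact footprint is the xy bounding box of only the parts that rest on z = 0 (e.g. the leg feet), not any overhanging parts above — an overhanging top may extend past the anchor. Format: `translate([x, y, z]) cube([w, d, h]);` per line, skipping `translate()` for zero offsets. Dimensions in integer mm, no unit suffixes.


translate([245, 395, 657]) cube([1416, 535, 47]);
translate([297, 447, 0]) cube([56, 56, 657]);
translate([1553, 447, 0]) cube([56, 56, 657]);
translate([297, 822, 0]) cube([56, 56, 657]);
translate([1553, 822, 0]) cube([56, 56, 657]);
translate([353, 447, 557]) cube([1200, 56, 100]);
translate([353, 822, 557]) cube([1200, 56, 100]);
translate([297, 503, 557]) cube([56, 319, 100]);
translate([1553, 503, 557]) cube([56, 319, 100]);


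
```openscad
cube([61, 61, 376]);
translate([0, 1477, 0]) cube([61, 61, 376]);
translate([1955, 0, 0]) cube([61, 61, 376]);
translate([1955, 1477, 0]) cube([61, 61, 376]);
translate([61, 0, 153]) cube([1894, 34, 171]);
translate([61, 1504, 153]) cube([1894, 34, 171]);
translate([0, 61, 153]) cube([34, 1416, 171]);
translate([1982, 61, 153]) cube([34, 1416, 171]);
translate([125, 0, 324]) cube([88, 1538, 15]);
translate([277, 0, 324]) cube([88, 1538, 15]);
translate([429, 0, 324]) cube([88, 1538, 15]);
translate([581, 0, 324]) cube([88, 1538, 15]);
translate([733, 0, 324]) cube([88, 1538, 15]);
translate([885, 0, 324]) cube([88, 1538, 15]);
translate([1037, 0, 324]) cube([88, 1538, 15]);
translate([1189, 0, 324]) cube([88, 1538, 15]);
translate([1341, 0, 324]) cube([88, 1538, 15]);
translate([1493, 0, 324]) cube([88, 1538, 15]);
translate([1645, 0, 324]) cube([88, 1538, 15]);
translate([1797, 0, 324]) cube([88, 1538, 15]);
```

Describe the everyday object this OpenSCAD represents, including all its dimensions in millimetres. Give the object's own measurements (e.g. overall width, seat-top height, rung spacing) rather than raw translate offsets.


A bed frame 2016 mm long (x) by 1538 mm wide (y). Four 61×61 mm corner posts, 376 mm tall, at the corners of the footprint. Four rails of 34 mm thickness and 171 mm height run between adjacent posts with their undersides at z = 153 mm, their outer faces flush with the outside of the frame (the two x-running rails run between the posts' inner faces; the two y-running rails run between the posts' inner faces). 12 slats, each 88 mm wide (x) and 15 mm thick, lie across the top of the two x-running rails, running the full 1538 mm width of the frame in y; along x they sit between the end posts with a 64 mm gap after the −x posts and between neighbouring slats, leaving 70 mm before the +x posts.


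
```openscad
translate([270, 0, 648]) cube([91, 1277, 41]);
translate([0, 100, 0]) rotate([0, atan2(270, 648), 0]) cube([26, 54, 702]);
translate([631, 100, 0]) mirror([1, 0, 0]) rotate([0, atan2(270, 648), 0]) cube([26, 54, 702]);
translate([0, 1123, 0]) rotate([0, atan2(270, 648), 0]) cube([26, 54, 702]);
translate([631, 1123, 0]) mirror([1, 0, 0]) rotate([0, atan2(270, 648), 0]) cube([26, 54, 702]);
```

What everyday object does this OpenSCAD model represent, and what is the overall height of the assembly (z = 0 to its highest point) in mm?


A sawhorse. The overall height is 689 mm.

A beam across two mirrored pairs of raked legs — a sawhorse. The beam's underside is at z = 648 (matching the legs' vertical rise in atan2(270, 648)) and the beam is 41 mm tall, so its top is at 648 + 41 = 689 mm. The raked legs top out at the beam's underside, so that is the highest point.


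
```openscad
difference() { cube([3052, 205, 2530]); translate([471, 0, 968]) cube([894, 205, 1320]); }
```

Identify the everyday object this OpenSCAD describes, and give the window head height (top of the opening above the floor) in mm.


A wall with a window opening. The window head height is 2288 mm.

A wall with a rectangular opening subtracted — a window. Sill at z = 968, opening 1320 mm tall, so the head is at 968 + 1320 = 2288 mm.


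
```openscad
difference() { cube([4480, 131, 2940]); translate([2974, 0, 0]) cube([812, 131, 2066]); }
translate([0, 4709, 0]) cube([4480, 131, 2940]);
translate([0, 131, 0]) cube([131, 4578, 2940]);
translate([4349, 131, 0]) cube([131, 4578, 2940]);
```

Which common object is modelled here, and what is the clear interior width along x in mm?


A single room. The interior width is 4218 mm.

Four walls enclosing a rectangle with a door in the front wall — a room. Outside width 4480 minus two 131 mm walls gives 4218 mm.


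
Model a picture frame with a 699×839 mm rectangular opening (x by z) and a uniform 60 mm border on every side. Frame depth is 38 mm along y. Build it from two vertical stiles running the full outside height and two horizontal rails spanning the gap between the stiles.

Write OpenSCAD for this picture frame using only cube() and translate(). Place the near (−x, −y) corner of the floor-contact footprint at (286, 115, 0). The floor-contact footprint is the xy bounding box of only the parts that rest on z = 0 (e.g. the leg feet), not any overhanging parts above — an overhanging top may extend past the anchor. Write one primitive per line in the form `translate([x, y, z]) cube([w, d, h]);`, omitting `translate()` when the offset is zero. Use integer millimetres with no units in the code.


translate([286, 115, 0]) cube([60, 38, 959]);
translate([1045, 115, 0]) cube([60, 38, 959]);
translate([346, 115, 0]) cube([699, 38, 60]);
translate([346, 115, 899]) cube([699, 38, 60]);


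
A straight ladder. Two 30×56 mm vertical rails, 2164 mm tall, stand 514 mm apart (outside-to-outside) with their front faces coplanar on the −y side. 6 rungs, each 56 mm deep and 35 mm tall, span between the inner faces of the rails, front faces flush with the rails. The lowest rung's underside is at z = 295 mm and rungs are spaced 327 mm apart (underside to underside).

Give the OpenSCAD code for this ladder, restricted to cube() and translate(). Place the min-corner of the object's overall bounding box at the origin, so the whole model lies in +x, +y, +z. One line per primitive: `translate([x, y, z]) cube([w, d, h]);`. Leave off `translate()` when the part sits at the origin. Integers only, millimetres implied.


// rung span = 514 - 2*30 = 454
// rung[k] z = 295 + k*327
cube([30, 56, 2164]);
translate([484, 0, 0]) cube([30, 56, 2164]);
translate([30, 0, 295]) cube([454, 56, 35]);
translate([30, 0, 622]) cube([454, 56, 35]);
translate([30, 0, 949]) cube([454, 56, 35]);
translate([30, 0, 1276]) cube([454, 56, 35]);
translate([30, 0, 1603]) cube([454, 56, 35]);
translate([30, 0, 1930]) cube([454, 56, 35]);


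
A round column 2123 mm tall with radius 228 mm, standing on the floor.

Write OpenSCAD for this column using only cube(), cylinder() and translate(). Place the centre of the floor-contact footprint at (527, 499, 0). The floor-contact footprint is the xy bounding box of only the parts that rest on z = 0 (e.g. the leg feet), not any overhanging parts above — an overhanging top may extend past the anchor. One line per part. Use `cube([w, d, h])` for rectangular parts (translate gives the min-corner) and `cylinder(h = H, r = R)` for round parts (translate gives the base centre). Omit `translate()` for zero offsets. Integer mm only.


translate([527, 499, 0]) cylinder(h = 2123, r = 228);


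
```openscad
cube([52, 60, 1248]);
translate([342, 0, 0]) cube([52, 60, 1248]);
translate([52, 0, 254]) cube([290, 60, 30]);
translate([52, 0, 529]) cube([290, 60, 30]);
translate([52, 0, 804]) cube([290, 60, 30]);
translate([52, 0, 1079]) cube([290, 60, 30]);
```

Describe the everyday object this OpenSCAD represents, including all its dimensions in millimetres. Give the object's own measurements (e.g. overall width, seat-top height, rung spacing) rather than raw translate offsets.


A straight ladder. Two 52×60 mm vertical rails, 1248 mm tall, stand 394 mm apart (outside-to-outside) with their front faces coplanar on the −y side. 4 rungs, each 60 mm deep and 30 mm tall, span between the inner faces of the rails, front faces flush with the rails. The lowest rung's underside is at z = 254 mm and rungs are spaced 275 mm apart (underside to underside).


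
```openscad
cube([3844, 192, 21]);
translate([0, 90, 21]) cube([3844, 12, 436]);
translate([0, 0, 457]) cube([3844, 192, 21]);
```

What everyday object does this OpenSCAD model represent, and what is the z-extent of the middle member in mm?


An I-beam. The web height is 436 mm.

Two wide flanges with a thin centred web — an I-beam. Overall 478 mm minus two 21 mm flanges gives a web of 478 − 2·21 = 436 mm.


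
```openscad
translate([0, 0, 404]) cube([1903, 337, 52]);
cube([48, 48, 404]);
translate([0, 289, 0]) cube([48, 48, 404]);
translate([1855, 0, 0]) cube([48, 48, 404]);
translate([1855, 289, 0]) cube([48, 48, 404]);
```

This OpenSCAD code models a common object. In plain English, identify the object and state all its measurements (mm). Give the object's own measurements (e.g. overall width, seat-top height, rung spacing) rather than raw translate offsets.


A long wooden bench with a 1903 mm (x) × 337 mm (y) seat, 52 mm thick, its top surface 456 mm above the floor. Four 48 mm square legs at the seat corners, flush with the edges, run from z = 0 to the seat underside.


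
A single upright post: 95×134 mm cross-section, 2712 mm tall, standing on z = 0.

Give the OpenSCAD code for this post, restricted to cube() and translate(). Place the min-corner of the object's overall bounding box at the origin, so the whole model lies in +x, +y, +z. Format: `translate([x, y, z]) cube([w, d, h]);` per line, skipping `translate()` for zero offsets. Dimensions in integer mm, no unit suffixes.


cube([95, 134, 2712]);


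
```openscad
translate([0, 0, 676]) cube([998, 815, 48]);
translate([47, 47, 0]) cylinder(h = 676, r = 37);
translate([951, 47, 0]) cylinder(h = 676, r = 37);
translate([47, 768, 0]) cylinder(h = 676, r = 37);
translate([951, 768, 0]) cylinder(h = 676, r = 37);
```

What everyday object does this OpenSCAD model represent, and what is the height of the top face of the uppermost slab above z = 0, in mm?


A table. The table height is 724 mm.

A 998×815×48 slab sits at z = 676 on four Ø74 mm round legs — a table. The top surface is at 676 + 48 = 724 mm.


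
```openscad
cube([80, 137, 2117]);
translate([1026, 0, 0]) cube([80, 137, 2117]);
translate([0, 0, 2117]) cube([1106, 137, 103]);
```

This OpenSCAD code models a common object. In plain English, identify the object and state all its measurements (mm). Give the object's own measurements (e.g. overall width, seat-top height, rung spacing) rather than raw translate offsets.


A door frame. The clear opening is 946 mm wide and 2117 mm high. Two 80 mm wide jambs, 137 mm deep, stand either side of the opening from the floor to the top of the opening. A 103 mm thick head sits across the top of both jambs, spanning the full outside width of the frame.


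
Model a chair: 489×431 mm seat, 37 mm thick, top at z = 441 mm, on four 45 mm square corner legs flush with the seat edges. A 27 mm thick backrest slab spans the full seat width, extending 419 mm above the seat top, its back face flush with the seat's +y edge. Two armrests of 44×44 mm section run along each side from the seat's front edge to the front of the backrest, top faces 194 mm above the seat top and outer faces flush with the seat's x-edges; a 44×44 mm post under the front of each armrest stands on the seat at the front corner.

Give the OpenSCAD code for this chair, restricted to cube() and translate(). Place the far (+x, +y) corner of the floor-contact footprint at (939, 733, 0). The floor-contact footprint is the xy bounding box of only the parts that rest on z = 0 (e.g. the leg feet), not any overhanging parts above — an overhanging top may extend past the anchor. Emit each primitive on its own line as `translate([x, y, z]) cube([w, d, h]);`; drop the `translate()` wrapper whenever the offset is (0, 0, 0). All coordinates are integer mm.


// leg_h = 441 - 37 = 404
// arm post h = 194 - 44 = 150
translate([450, 302, 404]) cube([489, 431, 37]);
translate([450, 302, 0]) cube([45, 45, 404]);
translate([894, 302, 0]) cube([45, 45, 404]);
translate([450, 688, 0]) cube([45, 45, 404]);
translate([894, 688, 0]) cube([45, 45, 404]);
translate([450, 706, 441]) cube([489, 27, 419]);
translate([450, 302, 591]) cube([44, 404, 44]);
translate([895, 302, 591]) cube([44, 404, 44]);
translate([450, 302, 441]) cube([44, 44, 150]);
translate([895, 302, 441]) cube([44, 44, 150]);


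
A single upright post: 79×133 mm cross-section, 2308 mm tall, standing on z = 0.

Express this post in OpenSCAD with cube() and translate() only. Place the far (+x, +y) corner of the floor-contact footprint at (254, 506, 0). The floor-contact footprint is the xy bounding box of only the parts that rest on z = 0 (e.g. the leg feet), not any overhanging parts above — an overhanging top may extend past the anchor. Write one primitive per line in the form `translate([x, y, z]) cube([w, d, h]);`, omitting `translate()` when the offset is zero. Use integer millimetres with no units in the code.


translate([175, 373, 0]) cube([79, 133, 2308]);


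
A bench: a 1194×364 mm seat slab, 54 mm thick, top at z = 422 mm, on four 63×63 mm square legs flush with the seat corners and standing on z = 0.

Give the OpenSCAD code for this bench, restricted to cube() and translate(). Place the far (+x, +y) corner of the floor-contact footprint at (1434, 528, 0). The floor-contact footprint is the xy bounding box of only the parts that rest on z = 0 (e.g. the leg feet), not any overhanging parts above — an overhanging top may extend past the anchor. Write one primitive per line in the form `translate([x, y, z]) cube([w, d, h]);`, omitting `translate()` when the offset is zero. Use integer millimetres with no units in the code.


// leg_h = 422 − 54 = 368
translate([240, 164, 368]) cube([1194, 364, 54]);
translate([240, 164, 0]) cube([63, 63, 368]);
translate([240, 465, 0]) cube([63, 63, 368]);
translate([1371, 164, 0]) cube([63, 63, 368]);
translate([1371, 465, 0]) cube([63, 63, 368]);


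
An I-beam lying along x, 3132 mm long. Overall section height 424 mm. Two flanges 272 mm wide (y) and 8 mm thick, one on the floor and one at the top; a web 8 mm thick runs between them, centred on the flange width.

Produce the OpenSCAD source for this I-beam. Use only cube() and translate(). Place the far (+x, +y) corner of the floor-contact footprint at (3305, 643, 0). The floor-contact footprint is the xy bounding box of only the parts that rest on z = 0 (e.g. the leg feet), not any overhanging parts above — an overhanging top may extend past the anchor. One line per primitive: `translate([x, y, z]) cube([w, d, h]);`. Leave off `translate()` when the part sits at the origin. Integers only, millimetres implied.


translate([173, 371, 0]) cube([3132, 272, 8]);
translate([173, 503, 8]) cube([3132, 8, 408]);
translate([173, 371, 416]) cube([3132, 272, 8]);


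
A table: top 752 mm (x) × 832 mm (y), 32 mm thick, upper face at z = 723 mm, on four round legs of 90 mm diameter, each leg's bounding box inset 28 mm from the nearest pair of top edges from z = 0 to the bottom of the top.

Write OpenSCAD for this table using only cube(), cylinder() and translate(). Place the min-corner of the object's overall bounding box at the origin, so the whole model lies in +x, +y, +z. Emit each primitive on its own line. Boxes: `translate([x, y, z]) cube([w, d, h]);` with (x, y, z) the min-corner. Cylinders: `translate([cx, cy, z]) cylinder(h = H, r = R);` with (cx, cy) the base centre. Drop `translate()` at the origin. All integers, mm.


translate([0, 0, 691]) cube([752, 832, 32]);
translate([73, 73, 0]) cylinder(h = 691, r = 45);
translate([679, 73, 0]) cylinder(h = 691, r = 45);
translate([73, 759, 0]) cylinder(h = 691, r = 45);
translate([679, 759, 0]) cylinder(h = 691, r = 45);


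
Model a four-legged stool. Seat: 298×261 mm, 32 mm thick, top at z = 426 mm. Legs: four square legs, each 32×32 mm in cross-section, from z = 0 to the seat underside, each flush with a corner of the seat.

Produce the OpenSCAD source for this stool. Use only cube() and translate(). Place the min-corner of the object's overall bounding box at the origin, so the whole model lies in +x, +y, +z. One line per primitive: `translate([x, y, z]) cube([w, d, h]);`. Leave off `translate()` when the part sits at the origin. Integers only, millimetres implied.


translate([0, 0, 394]) cube([298, 261, 32]);
cube([32, 32, 394]);
translate([266, 0, 0]) cube([32, 32, 394]);
translate([0, 229, 0]) cube([32, 32, 394]);
translate([266, 229, 0]) cube([32, 32, 394]);


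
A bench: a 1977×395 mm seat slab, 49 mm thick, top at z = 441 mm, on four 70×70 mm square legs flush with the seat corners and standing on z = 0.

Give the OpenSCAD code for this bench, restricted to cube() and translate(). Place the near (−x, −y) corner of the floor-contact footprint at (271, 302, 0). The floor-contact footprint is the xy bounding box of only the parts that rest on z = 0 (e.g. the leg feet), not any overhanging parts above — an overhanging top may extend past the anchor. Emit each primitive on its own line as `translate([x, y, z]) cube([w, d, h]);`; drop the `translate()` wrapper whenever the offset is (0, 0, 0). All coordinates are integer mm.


// leg_h = 441 − 49 = 392
translate([271, 302, 392]) cube([1977, 395, 49]);
translate([271, 302, 0]) cube([70, 70, 392]);
translate([271, 627, 0]) cube([70, 70, 392]);
translate([2178, 302, 0]) cube([70, 70, 392]);
translate([2178, 627, 0]) cube([70, 70, 392]);
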